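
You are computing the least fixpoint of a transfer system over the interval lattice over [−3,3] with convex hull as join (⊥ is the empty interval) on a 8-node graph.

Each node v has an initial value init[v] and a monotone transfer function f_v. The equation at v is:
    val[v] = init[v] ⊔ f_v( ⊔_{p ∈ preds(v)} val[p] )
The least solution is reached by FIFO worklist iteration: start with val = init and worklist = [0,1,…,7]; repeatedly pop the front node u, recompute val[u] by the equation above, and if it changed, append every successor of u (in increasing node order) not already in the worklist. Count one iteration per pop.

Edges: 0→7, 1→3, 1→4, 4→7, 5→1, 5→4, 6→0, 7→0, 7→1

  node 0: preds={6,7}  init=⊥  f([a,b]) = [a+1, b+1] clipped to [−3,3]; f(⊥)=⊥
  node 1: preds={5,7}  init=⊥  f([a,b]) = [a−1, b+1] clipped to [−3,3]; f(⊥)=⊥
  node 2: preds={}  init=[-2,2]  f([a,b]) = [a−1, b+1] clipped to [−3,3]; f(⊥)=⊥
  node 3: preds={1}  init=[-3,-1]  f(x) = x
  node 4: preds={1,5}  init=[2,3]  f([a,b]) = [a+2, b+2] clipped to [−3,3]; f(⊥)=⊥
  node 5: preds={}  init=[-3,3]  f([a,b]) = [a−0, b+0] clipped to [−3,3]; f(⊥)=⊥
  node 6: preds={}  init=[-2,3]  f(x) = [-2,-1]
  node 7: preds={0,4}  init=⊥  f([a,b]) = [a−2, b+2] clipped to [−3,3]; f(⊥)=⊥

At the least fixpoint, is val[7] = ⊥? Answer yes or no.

no

Worklist (11 pops):
  #1 pop 0: in=[-2,3] → [-1,3] (was ⊥); enqueue []
  #2 pop 1: in=[-3,3] → [-3,3] (was ⊥); enqueue []
  #3 pop 2: in=⊥ → [-2,2] (no change)
  #4 pop 3: in=[-3,3] → [-3,3] (was [-3,-1]); enqueue []
  #5 pop 4: in=[-3,3] → [-1,3] (was [2,3]); enqueue []
  #6 pop 5: in=⊥ → [-3,3] (no change)
  #7 pop 6: in=⊥ → [-2,3] (no change)
  #8 pop 7: in=[-1,3] → [-3,3] (was ⊥); enqueue [0,1]
  #9 pop 0: in=[-3,3] → [-2,3] (was [-1,3]); enqueue [7]
  #10 pop 1: in=[-3,3] → [-3,3] (no change)
  #11 pop 7: in=[-2,3] → [-3,3] (no change)

Fixpoint:
  val[0] = [-2,3]
  val[1] = [-3,3]
  val[2] = [-2,2]
  val[3] = [-3,3]
  val[4] = [-1,3]
  val[5] = [-3,3]
  val[6] = [-2,3]
  val[7] = [-3,3]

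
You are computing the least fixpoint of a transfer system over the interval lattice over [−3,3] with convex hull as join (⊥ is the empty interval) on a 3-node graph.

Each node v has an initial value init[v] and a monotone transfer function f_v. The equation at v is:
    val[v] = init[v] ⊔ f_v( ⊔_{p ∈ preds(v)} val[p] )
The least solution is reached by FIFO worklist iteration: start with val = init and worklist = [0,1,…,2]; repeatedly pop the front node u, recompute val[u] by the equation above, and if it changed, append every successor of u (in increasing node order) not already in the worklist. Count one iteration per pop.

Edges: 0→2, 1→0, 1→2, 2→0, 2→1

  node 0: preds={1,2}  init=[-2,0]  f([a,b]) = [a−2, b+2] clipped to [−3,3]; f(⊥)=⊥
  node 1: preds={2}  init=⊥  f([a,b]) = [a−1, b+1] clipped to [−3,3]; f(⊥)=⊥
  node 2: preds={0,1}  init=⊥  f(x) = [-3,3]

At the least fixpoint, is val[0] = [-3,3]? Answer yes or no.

yes

Iteration log — 7 steps:
  step 1. node 0  ⊔preds=⊥  new=[-2,0]  stable
  step 2. node 1  ⊔preds=⊥  new=⊥  stable
  step 3. node 2  ⊔preds=[-2,0]  new=[-3,3]  old=⊥  +wl: 0,1
  step 4. node 0  ⊔preds=[-3,3]  new=[-3,3]  old=[-2,0]  +wl: 2
  step 5. node 1  ⊔preds=[-3,3]  new=[-3,3]  old=⊥  +wl: 0
  step 6. node 2  ⊔preds=[-3,3]  new=[-3,3]  stable
  step 7. node 0  ⊔preds=[-3,3]  new=[-3,3]  stable

Least fixpoint reached:
  node 0: [-3,3]
  node 1: [-3,3]
  node 2: [-3,3]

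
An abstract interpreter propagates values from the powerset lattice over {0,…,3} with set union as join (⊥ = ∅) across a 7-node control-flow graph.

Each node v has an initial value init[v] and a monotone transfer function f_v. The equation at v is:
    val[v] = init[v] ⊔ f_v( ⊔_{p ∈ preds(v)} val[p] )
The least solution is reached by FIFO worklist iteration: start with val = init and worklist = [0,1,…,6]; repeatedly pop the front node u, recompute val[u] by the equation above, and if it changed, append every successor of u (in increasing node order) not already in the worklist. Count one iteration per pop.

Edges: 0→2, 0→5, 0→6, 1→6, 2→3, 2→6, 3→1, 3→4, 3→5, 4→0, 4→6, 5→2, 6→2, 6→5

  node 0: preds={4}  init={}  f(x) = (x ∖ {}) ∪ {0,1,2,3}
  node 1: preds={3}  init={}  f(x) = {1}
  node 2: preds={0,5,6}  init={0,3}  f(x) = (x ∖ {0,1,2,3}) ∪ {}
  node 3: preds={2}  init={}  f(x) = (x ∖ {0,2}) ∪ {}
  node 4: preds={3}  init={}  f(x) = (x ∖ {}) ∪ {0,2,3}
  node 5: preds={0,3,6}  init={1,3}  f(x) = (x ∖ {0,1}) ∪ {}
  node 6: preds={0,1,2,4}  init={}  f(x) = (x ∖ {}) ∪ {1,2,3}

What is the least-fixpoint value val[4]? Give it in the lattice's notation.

Iteration log — 11 steps:
  step 1. node 0  ⊔preds={}  new={0,1,2,3}  old={}  +wl: 
  step 2. node 1  ⊔preds={}  new={1}  old={}  +wl: 
  step 3. node 2  ⊔preds={0,1,2,3}  new={0,3}  stable
  step 4. node 3  ⊔preds={0,3}  new={3}  old={}  +wl: 1
  step 5. node 4  ⊔preds={3}  new={0,2,3}  old={}  +wl: 0
  step 6. node 5  ⊔preds={0,1,2,3}  new={1,2,3}  old={1,3}  +wl: 2
  step 7. node 6  ⊔preds={0,1,2,3}  new={0,1,2,3}  old={}  +wl: 5
  step 8. node 1  ⊔preds={3}  new={1}  stable
  step 9. node 0  ⊔preds={0,2,3}  new={0,1,2,3}  stable
  step 10. node 2  ⊔preds={0,1,2,3}  new={0,3}  stable
  step 11. node 5  ⊔preds={0,1,2,3}  new={1,2,3}  stable

Least fixpoint reached:
  node 0: {0,1,2,3}
  node 1: {1}
  node 2: {0,3}
  node 3: {3}
  node 4: {0,2,3}
  node 5: {1,2,3}
  node 6: {0,1,2,3}

{0,2,3}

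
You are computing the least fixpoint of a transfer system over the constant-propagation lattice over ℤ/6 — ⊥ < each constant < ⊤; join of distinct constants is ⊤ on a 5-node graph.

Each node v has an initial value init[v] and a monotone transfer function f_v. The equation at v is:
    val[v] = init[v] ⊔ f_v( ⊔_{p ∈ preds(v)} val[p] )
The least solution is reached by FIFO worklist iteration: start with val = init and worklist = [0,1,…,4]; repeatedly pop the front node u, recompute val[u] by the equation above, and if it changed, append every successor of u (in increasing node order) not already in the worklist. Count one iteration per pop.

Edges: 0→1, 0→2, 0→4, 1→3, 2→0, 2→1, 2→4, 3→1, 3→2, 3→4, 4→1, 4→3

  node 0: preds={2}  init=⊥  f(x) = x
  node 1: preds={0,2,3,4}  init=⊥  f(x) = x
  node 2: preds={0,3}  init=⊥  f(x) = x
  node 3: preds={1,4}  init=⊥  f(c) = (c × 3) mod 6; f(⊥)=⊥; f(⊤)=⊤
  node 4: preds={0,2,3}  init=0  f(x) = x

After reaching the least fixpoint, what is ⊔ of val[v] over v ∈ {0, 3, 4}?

Iteration log — 11 steps:
  step 1. node 0  ⊔preds=⊥  new=⊥  stable
  step 2. node 1  ⊔preds=0  new=0  old=⊥  +wl: 
  step 3. node 2  ⊔preds=⊥  new=⊥  stable
  step 4. node 3  ⊔preds=0  new=0  old=⊥  +wl: 1,2
  step 5. node 4  ⊔preds=0  new=0  stable
  step 6. node 1  ⊔preds=0  new=0  stable
  step 7. node 2  ⊔preds=0  new=0  old=⊥  +wl: 0,1,4
  step 8. node 0  ⊔preds=0  new=0  old=⊥  +wl: 2
  step 9. node 1  ⊔preds=0  new=0  stable
  step 10. node 4  ⊔preds=0  new=0  stable
  step 11. node 2  ⊔preds=0  new=0  stable

Least fixpoint reached:
  node 0: 0
  node 1: 0
  node 2: 0
  node 3: 0
  node 4: 0

0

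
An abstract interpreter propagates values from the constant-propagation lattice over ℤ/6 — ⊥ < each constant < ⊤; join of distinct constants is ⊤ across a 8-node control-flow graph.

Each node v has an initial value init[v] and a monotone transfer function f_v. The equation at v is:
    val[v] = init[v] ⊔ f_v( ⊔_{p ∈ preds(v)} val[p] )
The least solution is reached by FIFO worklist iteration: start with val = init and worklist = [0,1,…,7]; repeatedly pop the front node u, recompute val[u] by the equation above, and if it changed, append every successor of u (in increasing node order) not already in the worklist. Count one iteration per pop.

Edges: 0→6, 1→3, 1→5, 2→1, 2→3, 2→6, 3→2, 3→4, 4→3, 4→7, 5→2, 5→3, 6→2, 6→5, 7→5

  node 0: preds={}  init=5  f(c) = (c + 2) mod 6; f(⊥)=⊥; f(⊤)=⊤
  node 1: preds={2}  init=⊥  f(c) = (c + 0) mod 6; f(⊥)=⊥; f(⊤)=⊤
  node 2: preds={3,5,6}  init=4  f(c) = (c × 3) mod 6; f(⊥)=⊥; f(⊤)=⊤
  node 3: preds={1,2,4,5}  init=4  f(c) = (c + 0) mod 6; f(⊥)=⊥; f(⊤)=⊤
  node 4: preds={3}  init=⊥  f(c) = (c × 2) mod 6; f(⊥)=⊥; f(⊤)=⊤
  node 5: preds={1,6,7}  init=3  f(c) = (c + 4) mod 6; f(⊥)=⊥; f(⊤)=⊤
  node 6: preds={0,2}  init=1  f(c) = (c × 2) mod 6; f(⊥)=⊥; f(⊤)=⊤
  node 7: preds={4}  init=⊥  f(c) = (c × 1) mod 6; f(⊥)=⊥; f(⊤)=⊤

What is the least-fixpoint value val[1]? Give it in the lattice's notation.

⊤

Worklist (12 pops):
  #1 pop 0: in=⊥ → 5 (no change)
  #2 pop 1: in=4 → 4 (was ⊥); enqueue []
  #3 pop 2: in=⊤ → ⊤ (was 4); enqueue [1]
  #4 pop 3: in=⊤ → ⊤ (was 4); enqueue [2]
  #5 pop 4: in=⊤ → ⊤ (was ⊥); enqueue [3]
  #6 pop 5: in=⊤ → ⊤ (was 3); enqueue []
  #7 pop 6: in=⊤ → ⊤ (was 1); enqueue [5]
  #8 pop 7: in=⊤ → ⊤ (was ⊥); enqueue []
  #9 pop 1: in=⊤ → ⊤ (was 4); enqueue []
  #10 pop 2: in=⊤ → ⊤ (no change)
  #11 pop 3: in=⊤ → ⊤ (no change)
  #12 pop 5: in=⊤ → ⊤ (no change)

Fixpoint:
  val[0] = 5
  val[1] = ⊤
  val[2] = ⊤
  val[3] = ⊤
  val[4] = ⊤
  val[5] = ⊤
  val[6] = ⊤
  val[7] = ⊤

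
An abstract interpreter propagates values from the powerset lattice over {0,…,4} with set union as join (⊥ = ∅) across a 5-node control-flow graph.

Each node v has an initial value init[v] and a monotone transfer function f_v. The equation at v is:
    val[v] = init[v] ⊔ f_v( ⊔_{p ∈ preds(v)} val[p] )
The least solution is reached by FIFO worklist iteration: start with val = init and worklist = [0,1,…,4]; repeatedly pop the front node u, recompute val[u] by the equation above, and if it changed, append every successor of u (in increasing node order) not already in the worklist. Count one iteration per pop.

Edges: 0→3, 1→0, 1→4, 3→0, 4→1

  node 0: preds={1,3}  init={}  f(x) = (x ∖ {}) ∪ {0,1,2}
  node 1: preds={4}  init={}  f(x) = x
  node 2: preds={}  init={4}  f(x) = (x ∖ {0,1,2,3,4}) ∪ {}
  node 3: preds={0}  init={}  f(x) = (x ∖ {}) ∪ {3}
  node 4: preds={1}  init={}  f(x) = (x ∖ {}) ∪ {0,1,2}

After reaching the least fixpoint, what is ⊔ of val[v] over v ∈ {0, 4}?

{0,1,2,3}

Iteration log — 10 steps:
  step 1. node 0  ⊔preds={}  new={0,1,2}  old={}  +wl: 
  step 2. node 1  ⊔preds={}  new={}  stable
  step 3. node 2  ⊔preds={}  new={4}  stable
  step 4. node 3  ⊔preds={0,1,2}  new={0,1,2,3}  old={}  +wl: 0
  step 5. node 4  ⊔preds={}  new={0,1,2}  old={}  +wl: 1
  step 6. node 0  ⊔preds={0,1,2,3}  new={0,1,2,3}  old={0,1,2}  +wl: 3
  step 7. node 1  ⊔preds={0,1,2}  new={0,1,2}  old={}  +wl: 0,4
  step 8. node 3  ⊔preds={0,1,2,3}  new={0,1,2,3}  stable
  step 9. node 0  ⊔preds={0,1,2,3}  new={0,1,2,3}  stable
  step 10. node 4  ⊔preds={0,1,2}  new={0,1,2}  stable

Least fixpoint reached:
  node 0: {0,1,2,3}
  node 1: {0,1,2}
  node 2: {4}
  node 3: {0,1,2,3}
  node 4: {0,1,2}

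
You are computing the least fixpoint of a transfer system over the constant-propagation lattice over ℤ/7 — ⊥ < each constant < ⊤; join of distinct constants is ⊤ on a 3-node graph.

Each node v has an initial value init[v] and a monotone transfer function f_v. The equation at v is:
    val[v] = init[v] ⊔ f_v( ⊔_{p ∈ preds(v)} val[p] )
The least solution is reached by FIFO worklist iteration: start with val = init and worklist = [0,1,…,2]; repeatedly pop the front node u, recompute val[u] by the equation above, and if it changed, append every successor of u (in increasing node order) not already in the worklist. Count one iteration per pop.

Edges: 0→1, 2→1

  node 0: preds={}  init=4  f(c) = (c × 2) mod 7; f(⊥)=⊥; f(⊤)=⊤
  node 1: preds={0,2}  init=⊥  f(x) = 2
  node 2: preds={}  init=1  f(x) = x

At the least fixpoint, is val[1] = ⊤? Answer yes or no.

Worklist (3 pops):
  #1 pop 0: in=⊥ → 4 (no change)
  #2 pop 1: in=⊤ → 2 (was ⊥); enqueue []
  #3 pop 2: in=⊥ → 1 (no change)

Fixpoint:
  val[0] = 4
  val[1] = 2
  val[2] = 1

no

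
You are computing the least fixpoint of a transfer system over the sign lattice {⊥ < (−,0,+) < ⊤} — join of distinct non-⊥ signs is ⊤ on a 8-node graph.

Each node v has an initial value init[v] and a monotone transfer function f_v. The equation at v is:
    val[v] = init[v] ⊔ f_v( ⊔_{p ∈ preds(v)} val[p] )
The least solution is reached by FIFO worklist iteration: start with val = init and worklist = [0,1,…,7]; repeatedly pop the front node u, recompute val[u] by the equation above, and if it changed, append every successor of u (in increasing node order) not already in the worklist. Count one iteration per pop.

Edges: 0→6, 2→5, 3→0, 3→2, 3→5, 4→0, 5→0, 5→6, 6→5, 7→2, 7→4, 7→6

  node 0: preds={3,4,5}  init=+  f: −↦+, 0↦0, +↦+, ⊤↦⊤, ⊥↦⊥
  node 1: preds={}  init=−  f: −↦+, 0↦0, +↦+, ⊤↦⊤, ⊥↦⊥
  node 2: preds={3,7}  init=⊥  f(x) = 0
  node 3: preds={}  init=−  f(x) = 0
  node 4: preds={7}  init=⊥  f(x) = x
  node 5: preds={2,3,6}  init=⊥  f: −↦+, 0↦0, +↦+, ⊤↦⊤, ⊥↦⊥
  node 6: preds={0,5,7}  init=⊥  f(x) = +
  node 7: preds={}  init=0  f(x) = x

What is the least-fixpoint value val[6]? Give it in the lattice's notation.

+

Iteration log — 12 steps:
  step 1. node 0  ⊔preds=−  new=+  stable
  step 2. node 1  ⊔preds=⊥  new=−  stable
  step 3. node 2  ⊔preds=⊤  new=0  old=⊥  +wl: 
  step 4. node 3  ⊔preds=⊥  new=⊤  old=−  +wl: 0,2
  step 5. node 4  ⊔preds=0  new=0  old=⊥  +wl: 
  step 6. node 5  ⊔preds=⊤  new=⊤  old=⊥  +wl: 
  step 7. node 6  ⊔preds=⊤  new=+  old=⊥  +wl: 5
  step 8. node 7  ⊔preds=⊥  new=0  stable
  step 9. node 0  ⊔preds=⊤  new=⊤  old=+  +wl: 6
  step 10. node 2  ⊔preds=⊤  new=0  stable
  step 11. node 5  ⊔preds=⊤  new=⊤  stable
  step 12. node 6  ⊔preds=⊤  new=+  stable

Least fixpoint reached:
  node 0: ⊤
  node 1: −
  node 2: 0
  node 3: ⊤
  node 4: 0
  node 5: ⊤
  node 6: +
  node 7: 0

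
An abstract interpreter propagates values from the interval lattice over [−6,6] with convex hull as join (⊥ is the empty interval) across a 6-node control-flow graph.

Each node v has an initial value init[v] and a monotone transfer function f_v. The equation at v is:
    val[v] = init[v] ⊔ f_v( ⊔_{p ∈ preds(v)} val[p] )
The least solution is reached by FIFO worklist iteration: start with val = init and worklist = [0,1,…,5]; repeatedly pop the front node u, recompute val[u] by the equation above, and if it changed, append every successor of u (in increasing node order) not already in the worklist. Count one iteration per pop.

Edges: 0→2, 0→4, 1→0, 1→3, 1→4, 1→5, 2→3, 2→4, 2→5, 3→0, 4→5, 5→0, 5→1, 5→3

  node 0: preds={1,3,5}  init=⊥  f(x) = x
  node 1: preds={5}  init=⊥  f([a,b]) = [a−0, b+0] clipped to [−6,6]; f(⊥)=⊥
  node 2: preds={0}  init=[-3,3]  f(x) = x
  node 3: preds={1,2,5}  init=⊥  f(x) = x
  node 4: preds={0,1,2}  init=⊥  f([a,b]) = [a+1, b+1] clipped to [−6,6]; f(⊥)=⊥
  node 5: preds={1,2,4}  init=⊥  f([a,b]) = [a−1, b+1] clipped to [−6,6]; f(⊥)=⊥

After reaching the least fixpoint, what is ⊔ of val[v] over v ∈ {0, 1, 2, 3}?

Trace (29 dequeues):
  [1] u=0 | in ⊥ | out ⊥ | ==
  [2] u=1 | in ⊥ | out ⊥ | ==
  [3] u=2 | in ⊥ | out [-3,3] | ==
  [4] u=3 | in [-3,3] | out [-3,3] | prev ⊥ | push {0}
  [5] u=4 | in [-3,3] | out [-2,4] | prev ⊥ | push {}
  [6] u=5 | in [-3,4] | out [-4,5] | prev ⊥ | push {1,3}
  [7] u=0 | in [-4,5] | out [-4,5] | prev ⊥ | push {2,4}
  [8] u=1 | in [-4,5] | out [-4,5] | prev ⊥ | push {0,5}
  [9] u=3 | in [-4,5] | out [-4,5] | prev [-3,3] | push {}
  [10] u=2 | in [-4,5] | out [-4,5] | prev [-3,3] | push {3}
  [11] u=4 | in [-4,5] | out [-3,6] | prev [-2,4] | push {}
  [12] u=0 | in [-4,5] | out [-4,5] | ==
  [13] u=5 | in [-4,6] | out [-5,6] | prev [-4,5] | push {0,1}
  [14] u=3 | in [-5,6] | out [-5,6] | prev [-4,5] | push {}
  [15] u=0 | in [-5,6] | out [-5,6] | prev [-4,5] | push {2,4}
  [16] u=1 | in [-5,6] | out [-5,6] | prev [-4,5] | push {0,3,5}
  [17] u=2 | in [-5,6] | out [-5,6] | prev [-4,5] | push {}
  [18] u=4 | in [-5,6] | out [-4,6] | prev [-3,6] | push {}
  [19] u=0 | in [-5,6] | out [-5,6] | ==
  [20] u=3 | in [-5,6] | out [-5,6] | ==
  [21] u=5 | in [-5,6] | out [-6,6] | prev [-5,6] | push {0,1,3}
  [22] u=0 | in [-6,6] | out [-6,6] | prev [-5,6] | push {2,4}
  [23] u=1 | in [-6,6] | out [-6,6] | prev [-5,6] | push {0,5}
  [24] u=3 | in [-6,6] | out [-6,6] | prev [-5,6] | push {}
  [25] u=2 | in [-6,6] | out [-6,6] | prev [-5,6] | push {3}
  [26] u=4 | in [-6,6] | out [-5,6] | prev [-4,6] | push {}
  [27] u=0 | in [-6,6] | out [-6,6] | ==
  [28] u=5 | in [-6,6] | out [-6,6] | ==
  [29] u=3 | in [-6,6] | out [-6,6] | ==

Converged values:
  [0] [-6,6]
  [1] [-6,6]
  [2] [-6,6]
  [3] [-6,6]
  [4] [-5,6]
  [5] [-6,6]

[-6,6]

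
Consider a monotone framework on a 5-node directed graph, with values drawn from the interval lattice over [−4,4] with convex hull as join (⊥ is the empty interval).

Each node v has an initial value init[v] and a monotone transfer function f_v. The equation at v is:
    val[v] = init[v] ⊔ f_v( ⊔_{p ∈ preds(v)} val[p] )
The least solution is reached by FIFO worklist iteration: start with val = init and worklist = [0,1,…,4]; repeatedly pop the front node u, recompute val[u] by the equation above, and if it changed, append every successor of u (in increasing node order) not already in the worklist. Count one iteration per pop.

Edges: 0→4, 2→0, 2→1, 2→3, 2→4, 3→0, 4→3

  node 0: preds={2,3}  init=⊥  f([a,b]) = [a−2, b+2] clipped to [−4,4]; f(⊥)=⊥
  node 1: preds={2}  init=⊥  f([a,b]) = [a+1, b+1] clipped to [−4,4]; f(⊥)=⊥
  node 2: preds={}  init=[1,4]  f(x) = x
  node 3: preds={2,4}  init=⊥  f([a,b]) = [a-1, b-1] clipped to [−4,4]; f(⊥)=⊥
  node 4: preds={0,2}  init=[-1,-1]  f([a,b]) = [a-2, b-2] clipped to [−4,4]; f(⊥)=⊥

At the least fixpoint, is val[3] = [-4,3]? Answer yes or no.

yes

Trace (10 dequeues):
  [1] u=0 | in [1,4] | out [-1,4] | prev ⊥ | push {}
  [2] u=1 | in [1,4] | out [2,4] | prev ⊥ | push {}
  [3] u=2 | in ⊥ | out [1,4] | ==
  [4] u=3 | in [-1,4] | out [-2,3] | prev ⊥ | push {0}
  [5] u=4 | in [-1,4] | out [-3,2] | prev [-1,-1] | push {3}
  [6] u=0 | in [-2,4] | out [-4,4] | prev [-1,4] | push {4}
  [7] u=3 | in [-3,4] | out [-4,3] | prev [-2,3] | push {0}
  [8] u=4 | in [-4,4] | out [-4,2] | prev [-3,2] | push {3}
  [9] u=0 | in [-4,4] | out [-4,4] | ==
  [10] u=3 | in [-4,4] | out [-4,3] | ==

Converged values:
  [0] [-4,4]
  [1] [2,4]
  [2] [1,4]
  [3] [-4,3]
  [4] [-4,2]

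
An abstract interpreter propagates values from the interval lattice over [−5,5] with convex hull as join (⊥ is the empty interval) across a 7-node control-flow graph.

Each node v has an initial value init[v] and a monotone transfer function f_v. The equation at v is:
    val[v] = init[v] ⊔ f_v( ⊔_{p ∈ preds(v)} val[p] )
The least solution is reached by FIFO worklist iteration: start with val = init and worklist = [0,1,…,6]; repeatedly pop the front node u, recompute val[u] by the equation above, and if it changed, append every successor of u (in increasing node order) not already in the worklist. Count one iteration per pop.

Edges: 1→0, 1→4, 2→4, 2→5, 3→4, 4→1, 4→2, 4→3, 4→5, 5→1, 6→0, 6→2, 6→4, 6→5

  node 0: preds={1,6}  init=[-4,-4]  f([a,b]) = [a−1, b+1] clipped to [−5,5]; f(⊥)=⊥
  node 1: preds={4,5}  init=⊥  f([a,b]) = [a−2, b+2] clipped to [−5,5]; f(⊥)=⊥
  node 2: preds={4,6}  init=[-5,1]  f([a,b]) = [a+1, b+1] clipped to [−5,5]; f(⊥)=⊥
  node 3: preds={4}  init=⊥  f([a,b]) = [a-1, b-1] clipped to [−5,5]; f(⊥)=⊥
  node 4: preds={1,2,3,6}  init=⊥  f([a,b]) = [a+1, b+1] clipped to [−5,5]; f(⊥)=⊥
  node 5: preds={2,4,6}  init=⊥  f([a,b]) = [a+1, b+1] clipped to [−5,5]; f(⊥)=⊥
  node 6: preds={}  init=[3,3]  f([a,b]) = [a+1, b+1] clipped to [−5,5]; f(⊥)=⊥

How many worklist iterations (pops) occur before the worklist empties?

Iteration log — 13 steps:
  step 1. node 0  ⊔preds=[3,3]  new=[-4,4]  old=[-4,-4]  +wl: 
  step 2. node 1  ⊔preds=⊥  new=⊥  stable
  step 3. node 2  ⊔preds=[3,3]  new=[-5,4]  old=[-5,1]  +wl: 
  step 4. node 3  ⊔preds=⊥  new=⊥  stable
  step 5. node 4  ⊔preds=[-5,4]  new=[-4,5]  old=⊥  +wl: 1,2,3
  step 6. node 5  ⊔preds=[-5,5]  new=[-4,5]  old=⊥  +wl: 
  step 7. node 6  ⊔preds=⊥  new=[3,3]  stable
  step 8. node 1  ⊔preds=[-4,5]  new=[-5,5]  old=⊥  +wl: 0,4
  step 9. node 2  ⊔preds=[-4,5]  new=[-5,5]  old=[-5,4]  +wl: 5
  step 10. node 3  ⊔preds=[-4,5]  new=[-5,4]  old=⊥  +wl: 
  step 11. node 0  ⊔preds=[-5,5]  new=[-5,5]  old=[-4,4]  +wl: 
  step 12. node 4  ⊔preds=[-5,5]  new=[-4,5]  stable
  step 13. node 5  ⊔preds=[-5,5]  new=[-4,5]  stable

Least fixpoint reached:
  node 0: [-5,5]
  node 1: [-5,5]
  node 2: [-5,5]
  node 3: [-5,4]
  node 4: [-4,5]
  node 5: [-4,5]
  node 6: [3,3]

13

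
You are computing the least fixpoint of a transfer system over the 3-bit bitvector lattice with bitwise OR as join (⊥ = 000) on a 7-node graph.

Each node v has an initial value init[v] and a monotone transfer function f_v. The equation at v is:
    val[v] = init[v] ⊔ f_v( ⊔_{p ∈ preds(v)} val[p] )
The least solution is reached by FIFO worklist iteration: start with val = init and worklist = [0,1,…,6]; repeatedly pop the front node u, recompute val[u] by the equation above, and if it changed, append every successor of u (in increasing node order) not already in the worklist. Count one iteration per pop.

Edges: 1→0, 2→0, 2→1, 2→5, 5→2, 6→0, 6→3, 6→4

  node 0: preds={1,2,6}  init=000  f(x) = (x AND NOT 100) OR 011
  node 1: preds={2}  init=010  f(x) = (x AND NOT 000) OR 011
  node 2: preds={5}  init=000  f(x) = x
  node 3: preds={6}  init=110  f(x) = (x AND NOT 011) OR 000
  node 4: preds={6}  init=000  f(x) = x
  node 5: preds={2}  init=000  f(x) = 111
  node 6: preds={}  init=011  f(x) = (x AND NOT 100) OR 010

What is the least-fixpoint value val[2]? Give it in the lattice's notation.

Worklist (13 pops):
  #1 pop 0: in=011 → 011 (was 000); enqueue []
  #2 pop 1: in=000 → 011 (was 010); enqueue [0]
  #3 pop 2: in=000 → 000 (no change)
  #4 pop 3: in=011 → 110 (no change)
  #5 pop 4: in=011 → 011 (was 000); enqueue []
  #6 pop 5: in=000 → 111 (was 000); enqueue [2]
  #7 pop 6: in=000 → 011 (no change)
  #8 pop 0: in=011 → 011 (no change)
  #9 pop 2: in=111 → 111 (was 000); enqueue [0,1,5]
  #10 pop 0: in=111 → 011 (no change)
  #11 pop 1: in=111 → 111 (was 011); enqueue [0]
  #12 pop 5: in=111 → 111 (no change)
  #13 pop 0: in=111 → 011 (no change)

Fixpoint:
  val[0] = 011
  val[1] = 111
  val[2] = 111
  val[3] = 110
  val[4] = 011
  val[5] = 111
  val[6] = 011

111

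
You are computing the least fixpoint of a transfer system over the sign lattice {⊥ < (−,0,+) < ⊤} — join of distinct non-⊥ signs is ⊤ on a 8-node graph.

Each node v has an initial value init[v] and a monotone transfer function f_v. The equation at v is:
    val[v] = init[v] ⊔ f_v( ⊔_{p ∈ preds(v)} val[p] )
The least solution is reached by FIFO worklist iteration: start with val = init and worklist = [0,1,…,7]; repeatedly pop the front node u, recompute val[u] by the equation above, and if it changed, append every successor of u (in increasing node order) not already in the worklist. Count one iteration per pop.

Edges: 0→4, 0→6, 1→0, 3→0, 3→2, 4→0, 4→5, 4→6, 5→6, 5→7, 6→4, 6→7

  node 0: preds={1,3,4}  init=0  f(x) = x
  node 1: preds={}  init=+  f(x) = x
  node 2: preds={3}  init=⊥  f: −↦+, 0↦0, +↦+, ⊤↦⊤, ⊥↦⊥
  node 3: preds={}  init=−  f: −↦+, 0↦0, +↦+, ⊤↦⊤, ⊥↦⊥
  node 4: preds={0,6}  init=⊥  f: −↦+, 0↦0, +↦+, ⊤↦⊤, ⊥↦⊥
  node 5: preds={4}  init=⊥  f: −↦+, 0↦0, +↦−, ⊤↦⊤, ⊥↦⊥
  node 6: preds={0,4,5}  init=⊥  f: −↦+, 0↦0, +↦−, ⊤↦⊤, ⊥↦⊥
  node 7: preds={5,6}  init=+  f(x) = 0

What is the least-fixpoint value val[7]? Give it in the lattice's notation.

Iteration log — 10 steps:
  step 1. node 0  ⊔preds=⊤  new=⊤  old=0  +wl: 
  step 2. node 1  ⊔preds=⊥  new=+  stable
  step 3. node 2  ⊔preds=−  new=+  old=⊥  +wl: 
  step 4. node 3  ⊔preds=⊥  new=−  stable
  step 5. node 4  ⊔preds=⊤  new=⊤  old=⊥  +wl: 0
  step 6. node 5  ⊔preds=⊤  new=⊤  old=⊥  +wl: 
  step 7. node 6  ⊔preds=⊤  new=⊤  old=⊥  +wl: 4
  step 8. node 7  ⊔preds=⊤  new=⊤  old=+  +wl: 
  step 9. node 0  ⊔preds=⊤  new=⊤  stable
  step 10. node 4  ⊔preds=⊤  new=⊤  stable

Least fixpoint reached:
  node 0: ⊤
  node 1: +
  node 2: +
  node 3: −
  node 4: ⊤
  node 5: ⊤
  node 6: ⊤
  node 7: ⊤

⊤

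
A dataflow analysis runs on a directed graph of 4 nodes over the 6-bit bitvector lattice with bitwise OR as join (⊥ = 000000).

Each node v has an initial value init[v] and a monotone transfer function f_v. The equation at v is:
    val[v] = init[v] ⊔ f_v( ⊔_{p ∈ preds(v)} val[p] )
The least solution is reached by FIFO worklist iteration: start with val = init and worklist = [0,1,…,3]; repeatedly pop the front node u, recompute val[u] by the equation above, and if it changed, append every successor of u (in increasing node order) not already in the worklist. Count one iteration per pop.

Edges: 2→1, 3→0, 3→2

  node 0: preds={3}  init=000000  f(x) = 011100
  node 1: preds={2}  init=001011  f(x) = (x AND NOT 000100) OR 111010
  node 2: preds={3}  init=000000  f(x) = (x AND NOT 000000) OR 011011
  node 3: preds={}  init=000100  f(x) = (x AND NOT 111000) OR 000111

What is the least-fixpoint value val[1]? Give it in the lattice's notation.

111011

Iteration log — 7 steps:
  step 1. node 0  ⊔preds=000100  new=011100  old=000000  +wl: 
  step 2. node 1  ⊔preds=000000  new=111011  old=001011  +wl: 
  step 3. node 2  ⊔preds=000100  new=011111  old=000000  +wl: 1
  step 4. node 3  ⊔preds=000000  new=000111  old=000100  +wl: 0,2
  step 5. node 1  ⊔preds=011111  new=111011  stable
  step 6. node 0  ⊔preds=000111  new=011100  stable
  step 7. node 2  ⊔preds=000111  new=011111  stable

Least fixpoint reached:
  node 0: 011100
  node 1: 111011
  node 2: 011111
  node 3: 000111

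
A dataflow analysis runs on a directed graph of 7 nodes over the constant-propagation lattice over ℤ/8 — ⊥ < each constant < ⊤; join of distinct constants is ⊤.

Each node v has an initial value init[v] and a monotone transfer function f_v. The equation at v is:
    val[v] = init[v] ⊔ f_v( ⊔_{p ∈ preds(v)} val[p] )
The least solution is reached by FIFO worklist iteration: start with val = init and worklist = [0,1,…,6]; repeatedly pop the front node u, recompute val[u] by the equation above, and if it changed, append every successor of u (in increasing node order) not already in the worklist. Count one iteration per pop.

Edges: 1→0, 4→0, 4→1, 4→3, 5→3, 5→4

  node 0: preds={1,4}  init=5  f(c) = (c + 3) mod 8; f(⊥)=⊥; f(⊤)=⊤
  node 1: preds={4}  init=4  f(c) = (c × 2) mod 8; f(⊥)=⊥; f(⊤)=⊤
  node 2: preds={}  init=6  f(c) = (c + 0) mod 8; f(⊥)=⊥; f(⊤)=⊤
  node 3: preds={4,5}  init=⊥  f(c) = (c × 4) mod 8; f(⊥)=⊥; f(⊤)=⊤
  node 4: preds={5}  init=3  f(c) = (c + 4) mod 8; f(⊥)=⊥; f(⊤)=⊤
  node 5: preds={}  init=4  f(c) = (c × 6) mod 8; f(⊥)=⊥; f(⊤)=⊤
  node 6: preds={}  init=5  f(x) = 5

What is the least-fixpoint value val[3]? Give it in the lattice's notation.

⊤

Iteration log — 10 steps:
  step 1. node 0  ⊔preds=⊤  new=⊤  old=5  +wl: 
  step 2. node 1  ⊔preds=3  new=⊤  old=4  +wl: 0
  step 3. node 2  ⊔preds=⊥  new=6  stable
  step 4. node 3  ⊔preds=⊤  new=⊤  old=⊥  +wl: 
  step 5. node 4  ⊔preds=4  new=⊤  old=3  +wl: 1,3
  step 6. node 5  ⊔preds=⊥  new=4  stable
  step 7. node 6  ⊔preds=⊥  new=5  stable
  step 8. node 0  ⊔preds=⊤  new=⊤  stable
  step 9. node 1  ⊔preds=⊤  new=⊤  stable
  step 10. node 3  ⊔preds=⊤  new=⊤  stable

Least fixpoint reached:
  node 0: ⊤
  node 1: ⊤
  node 2: 6
  node 3: ⊤
  node 4: ⊤
  node 5: 4
  node 6: 5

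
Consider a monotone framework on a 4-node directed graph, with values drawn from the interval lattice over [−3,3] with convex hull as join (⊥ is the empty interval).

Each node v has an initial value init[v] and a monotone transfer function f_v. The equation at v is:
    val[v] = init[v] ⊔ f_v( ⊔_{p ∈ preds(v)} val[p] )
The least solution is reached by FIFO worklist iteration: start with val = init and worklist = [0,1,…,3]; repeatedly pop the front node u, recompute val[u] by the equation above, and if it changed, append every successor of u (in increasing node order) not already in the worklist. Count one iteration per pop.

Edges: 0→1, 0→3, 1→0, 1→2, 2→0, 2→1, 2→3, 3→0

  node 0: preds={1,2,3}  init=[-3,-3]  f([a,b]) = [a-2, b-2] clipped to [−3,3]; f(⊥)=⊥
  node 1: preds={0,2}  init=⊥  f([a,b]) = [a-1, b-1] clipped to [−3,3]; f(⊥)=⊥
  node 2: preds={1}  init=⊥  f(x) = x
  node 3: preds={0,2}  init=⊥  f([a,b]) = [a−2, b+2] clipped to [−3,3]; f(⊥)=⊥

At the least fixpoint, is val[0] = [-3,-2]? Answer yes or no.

no

Iteration log — 6 steps:
  step 1. node 0  ⊔preds=⊥  new=[-3,-3]  stable
  step 2. node 1  ⊔preds=[-3,-3]  new=[-3,-3]  old=⊥  +wl: 0
  step 3. node 2  ⊔preds=[-3,-3]  new=[-3,-3]  old=⊥  +wl: 1
  step 4. node 3  ⊔preds=[-3,-3]  new=[-3,-1]  old=⊥  +wl: 
  step 5. node 0  ⊔preds=[-3,-1]  new=[-3,-3]  stable
  step 6. node 1  ⊔preds=[-3,-3]  new=[-3,-3]  stable

Least fixpoint reached:
  node 0: [-3,-3]
  node 1: [-3,-3]
  node 2: [-3,-3]
  node 3: [-3,-1]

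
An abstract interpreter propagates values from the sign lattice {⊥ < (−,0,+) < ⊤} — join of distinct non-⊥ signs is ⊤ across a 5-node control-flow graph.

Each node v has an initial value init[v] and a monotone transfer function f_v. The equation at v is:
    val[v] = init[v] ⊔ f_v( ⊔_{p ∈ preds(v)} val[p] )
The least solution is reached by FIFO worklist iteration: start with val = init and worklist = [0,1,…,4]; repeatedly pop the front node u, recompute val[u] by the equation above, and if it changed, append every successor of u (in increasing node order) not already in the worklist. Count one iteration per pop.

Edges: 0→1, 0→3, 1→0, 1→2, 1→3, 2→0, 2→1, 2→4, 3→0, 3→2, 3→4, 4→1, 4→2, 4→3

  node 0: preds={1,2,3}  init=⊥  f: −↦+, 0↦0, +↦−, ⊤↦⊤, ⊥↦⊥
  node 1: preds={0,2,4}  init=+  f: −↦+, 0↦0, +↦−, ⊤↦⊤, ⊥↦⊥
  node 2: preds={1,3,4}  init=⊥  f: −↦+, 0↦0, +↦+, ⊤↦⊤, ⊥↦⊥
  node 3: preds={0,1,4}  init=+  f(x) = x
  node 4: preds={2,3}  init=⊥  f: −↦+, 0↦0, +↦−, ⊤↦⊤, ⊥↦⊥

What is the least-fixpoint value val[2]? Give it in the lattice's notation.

⊤

Worklist (12 pops):
  #1 pop 0: in=+ → − (was ⊥); enqueue []
  #2 pop 1: in=− → + (no change)
  #3 pop 2: in=+ → + (was ⊥); enqueue [0,1]
  #4 pop 3: in=⊤ → ⊤ (was +); enqueue [2]
  #5 pop 4: in=⊤ → ⊤ (was ⊥); enqueue [3]
  #6 pop 0: in=⊤ → ⊤ (was −); enqueue []
  #7 pop 1: in=⊤ → ⊤ (was +); enqueue [0]
  #8 pop 2: in=⊤ → ⊤ (was +); enqueue [1,4]
  #9 pop 3: in=⊤ → ⊤ (no change)
  #10 pop 0: in=⊤ → ⊤ (no change)
  #11 pop 1: in=⊤ → ⊤ (no change)
  #12 pop 4: in=⊤ → ⊤ (no change)

Fixpoint:
  val[0] = ⊤
  val[1] = ⊤
  val[2] = ⊤
  val[3] = ⊤
  val[4] = ⊤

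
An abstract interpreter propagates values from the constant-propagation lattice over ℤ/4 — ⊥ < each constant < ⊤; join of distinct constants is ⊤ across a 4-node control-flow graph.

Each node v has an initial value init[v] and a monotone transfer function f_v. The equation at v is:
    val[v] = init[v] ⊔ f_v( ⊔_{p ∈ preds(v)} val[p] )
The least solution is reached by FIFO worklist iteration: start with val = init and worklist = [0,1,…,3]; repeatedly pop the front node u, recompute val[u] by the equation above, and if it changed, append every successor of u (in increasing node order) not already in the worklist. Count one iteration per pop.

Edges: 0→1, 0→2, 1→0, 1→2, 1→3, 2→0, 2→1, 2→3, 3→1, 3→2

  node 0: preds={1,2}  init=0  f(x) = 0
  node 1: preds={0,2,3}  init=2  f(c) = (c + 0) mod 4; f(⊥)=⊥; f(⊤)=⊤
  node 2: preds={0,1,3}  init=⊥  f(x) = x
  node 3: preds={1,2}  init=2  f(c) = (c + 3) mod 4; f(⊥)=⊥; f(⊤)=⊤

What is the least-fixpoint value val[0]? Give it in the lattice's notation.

Trace (7 dequeues):
  [1] u=0 | in 2 | out 0 | ==
  [2] u=1 | in ⊤ | out ⊤ | prev 2 | push {0}
  [3] u=2 | in ⊤ | out ⊤ | prev ⊥ | push {1}
  [4] u=3 | in ⊤ | out ⊤ | prev 2 | push {2}
  [5] u=0 | in ⊤ | out 0 | ==
  [6] u=1 | in ⊤ | out ⊤ | ==
  [7] u=2 | in ⊤ | out ⊤ | ==

Converged values:
  [0] 0
  [1] ⊤
  [2] ⊤
  [3] ⊤

0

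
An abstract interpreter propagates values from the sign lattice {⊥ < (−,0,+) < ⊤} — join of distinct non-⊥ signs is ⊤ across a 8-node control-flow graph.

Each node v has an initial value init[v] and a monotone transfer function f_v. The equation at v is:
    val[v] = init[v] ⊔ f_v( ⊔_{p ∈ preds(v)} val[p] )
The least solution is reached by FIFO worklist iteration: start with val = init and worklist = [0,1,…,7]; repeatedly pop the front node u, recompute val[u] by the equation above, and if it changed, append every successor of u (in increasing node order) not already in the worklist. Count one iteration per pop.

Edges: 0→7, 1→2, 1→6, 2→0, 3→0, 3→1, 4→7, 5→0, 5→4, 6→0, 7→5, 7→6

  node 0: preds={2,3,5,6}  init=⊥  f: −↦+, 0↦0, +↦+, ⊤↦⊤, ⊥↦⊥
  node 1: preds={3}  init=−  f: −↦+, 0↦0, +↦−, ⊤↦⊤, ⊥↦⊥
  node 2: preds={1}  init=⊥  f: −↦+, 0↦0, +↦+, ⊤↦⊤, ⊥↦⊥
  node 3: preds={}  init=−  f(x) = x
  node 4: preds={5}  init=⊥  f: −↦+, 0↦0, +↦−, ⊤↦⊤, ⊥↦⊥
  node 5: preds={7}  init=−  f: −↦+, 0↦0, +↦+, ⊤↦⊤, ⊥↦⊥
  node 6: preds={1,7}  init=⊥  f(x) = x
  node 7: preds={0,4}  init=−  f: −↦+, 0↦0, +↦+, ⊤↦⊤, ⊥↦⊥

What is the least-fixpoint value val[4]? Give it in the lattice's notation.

⊤

Iteration log — 13 steps:
  step 1. node 0  ⊔preds=−  new=+  old=⊥  +wl: 
  step 2. node 1  ⊔preds=−  new=⊤  old=−  +wl: 
  step 3. node 2  ⊔preds=⊤  new=⊤  old=⊥  +wl: 0
  step 4. node 3  ⊔preds=⊥  new=−  stable
  step 5. node 4  ⊔preds=−  new=+  old=⊥  +wl: 
  step 6. node 5  ⊔preds=−  new=⊤  old=−  +wl: 4
  step 7. node 6  ⊔preds=⊤  new=⊤  old=⊥  +wl: 
  step 8. node 7  ⊔preds=+  new=⊤  old=−  +wl: 5,6
  step 9. node 0  ⊔preds=⊤  new=⊤  old=+  +wl: 7
  step 10. node 4  ⊔preds=⊤  new=⊤  old=+  +wl: 
  step 11. node 5  ⊔preds=⊤  new=⊤  stable
  step 12. node 6  ⊔preds=⊤  new=⊤  stable
  step 13. node 7  ⊔preds=⊤  new=⊤  stable

Least fixpoint reached:
  node 0: ⊤
  node 1: ⊤
  node 2: ⊤
  node 3: −
  node 4: ⊤
  node 5: ⊤
  node 6: ⊤
  node 7: ⊤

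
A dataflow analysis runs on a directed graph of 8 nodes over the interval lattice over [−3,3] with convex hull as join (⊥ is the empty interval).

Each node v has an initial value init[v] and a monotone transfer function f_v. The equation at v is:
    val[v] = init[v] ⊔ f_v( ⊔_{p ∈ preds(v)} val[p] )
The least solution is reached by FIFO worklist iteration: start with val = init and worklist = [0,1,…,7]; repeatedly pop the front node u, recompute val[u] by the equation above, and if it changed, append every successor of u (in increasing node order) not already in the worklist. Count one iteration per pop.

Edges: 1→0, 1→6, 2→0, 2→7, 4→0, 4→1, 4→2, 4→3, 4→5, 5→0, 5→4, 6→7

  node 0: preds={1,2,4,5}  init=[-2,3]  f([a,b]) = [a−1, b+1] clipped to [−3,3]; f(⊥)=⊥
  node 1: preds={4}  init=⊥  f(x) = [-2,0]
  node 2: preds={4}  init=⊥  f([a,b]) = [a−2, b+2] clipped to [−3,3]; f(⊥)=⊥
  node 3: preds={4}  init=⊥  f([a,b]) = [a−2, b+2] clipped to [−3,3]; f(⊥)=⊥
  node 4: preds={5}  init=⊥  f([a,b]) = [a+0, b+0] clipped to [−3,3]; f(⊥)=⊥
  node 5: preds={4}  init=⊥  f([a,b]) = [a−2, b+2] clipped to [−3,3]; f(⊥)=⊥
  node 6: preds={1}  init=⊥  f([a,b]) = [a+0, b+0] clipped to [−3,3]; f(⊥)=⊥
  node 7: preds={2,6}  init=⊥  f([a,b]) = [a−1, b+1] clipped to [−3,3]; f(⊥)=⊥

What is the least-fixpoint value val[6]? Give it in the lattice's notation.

Worklist (9 pops):
  #1 pop 0: in=⊥ → [-2,3] (no change)
  #2 pop 1: in=⊥ → [-2,0] (was ⊥); enqueue [0]
  #3 pop 2: in=⊥ → ⊥ (no change)
  #4 pop 3: in=⊥ → ⊥ (no change)
  #5 pop 4: in=⊥ → ⊥ (no change)
  #6 pop 5: in=⊥ → ⊥ (no change)
  #7 pop 6: in=[-2,0] → [-2,0] (was ⊥); enqueue []
  #8 pop 7: in=[-2,0] → [-3,1] (was ⊥); enqueue []
  #9 pop 0: in=[-2,0] → [-3,3] (was [-2,3]); enqueue []

Fixpoint:
  val[0] = [-3,3]
  val[1] = [-2,0]
  val[2] = ⊥
  val[3] = ⊥
  val[4] = ⊥
  val[5] = ⊥
  val[6] = [-2,0]
  val[7] = [-3,1]

[-2,0]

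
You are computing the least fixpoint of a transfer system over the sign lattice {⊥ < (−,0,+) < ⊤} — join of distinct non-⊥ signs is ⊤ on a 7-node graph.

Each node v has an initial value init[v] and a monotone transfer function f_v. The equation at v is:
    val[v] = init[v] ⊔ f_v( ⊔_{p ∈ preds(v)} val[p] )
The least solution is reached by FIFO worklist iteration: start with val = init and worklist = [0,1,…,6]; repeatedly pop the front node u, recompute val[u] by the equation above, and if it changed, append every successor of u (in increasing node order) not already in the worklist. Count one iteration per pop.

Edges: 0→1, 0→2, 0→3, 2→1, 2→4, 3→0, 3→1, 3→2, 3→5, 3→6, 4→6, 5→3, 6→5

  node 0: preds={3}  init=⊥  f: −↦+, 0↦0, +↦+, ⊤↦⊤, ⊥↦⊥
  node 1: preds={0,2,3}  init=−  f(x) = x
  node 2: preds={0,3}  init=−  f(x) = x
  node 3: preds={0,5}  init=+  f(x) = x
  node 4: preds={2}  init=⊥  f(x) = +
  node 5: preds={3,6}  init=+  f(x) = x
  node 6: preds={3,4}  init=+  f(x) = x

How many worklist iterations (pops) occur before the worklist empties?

Iteration log — 8 steps:
  step 1. node 0  ⊔preds=+  new=+  old=⊥  +wl: 
  step 2. node 1  ⊔preds=⊤  new=⊤  old=−  +wl: 
  step 3. node 2  ⊔preds=+  new=⊤  old=−  +wl: 1
  step 4. node 3  ⊔preds=+  new=+  stable
  step 5. node 4  ⊔preds=⊤  new=+  old=⊥  +wl: 
  step 6. node 5  ⊔preds=+  new=+  stable
  step 7. node 6  ⊔preds=+  new=+  stable
  step 8. node 1  ⊔preds=⊤  new=⊤  stable

Least fixpoint reached:
  node 0: +
  node 1: ⊤
  node 2: ⊤
  node 3: +
  node 4: +
  node 5: +
  node 6: +

8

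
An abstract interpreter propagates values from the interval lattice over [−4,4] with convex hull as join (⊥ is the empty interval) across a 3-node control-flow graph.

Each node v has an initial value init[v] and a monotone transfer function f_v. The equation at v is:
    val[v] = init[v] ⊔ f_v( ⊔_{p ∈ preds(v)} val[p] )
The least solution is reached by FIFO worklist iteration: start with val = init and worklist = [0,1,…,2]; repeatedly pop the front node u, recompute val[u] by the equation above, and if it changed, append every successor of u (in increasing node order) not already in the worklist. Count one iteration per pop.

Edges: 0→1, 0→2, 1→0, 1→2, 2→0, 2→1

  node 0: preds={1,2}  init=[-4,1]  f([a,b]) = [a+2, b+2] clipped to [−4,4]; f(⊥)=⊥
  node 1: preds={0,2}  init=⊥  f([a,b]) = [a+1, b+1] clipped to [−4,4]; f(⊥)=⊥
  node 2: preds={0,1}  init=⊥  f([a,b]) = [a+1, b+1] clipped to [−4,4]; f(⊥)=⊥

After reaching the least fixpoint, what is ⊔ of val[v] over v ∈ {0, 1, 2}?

Iteration log — 8 steps:
  step 1. node 0  ⊔preds=⊥  new=[-4,1]  stable
  step 2. node 1  ⊔preds=[-4,1]  new=[-3,2]  old=⊥  +wl: 0
  step 3. node 2  ⊔preds=[-4,2]  new=[-3,3]  old=⊥  +wl: 1
  step 4. node 0  ⊔preds=[-3,3]  new=[-4,4]  old=[-4,1]  +wl: 2
  step 5. node 1  ⊔preds=[-4,4]  new=[-3,4]  old=[-3,2]  +wl: 0
  step 6. node 2  ⊔preds=[-4,4]  new=[-3,4]  old=[-3,3]  +wl: 1
  step 7. node 0  ⊔preds=[-3,4]  new=[-4,4]  stable
  step 8. node 1  ⊔preds=[-4,4]  new=[-3,4]  stable

Least fixpoint reached:
  node 0: [-4,4]
  node 1: [-3,4]
  node 2: [-3,4]

[-4,4]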